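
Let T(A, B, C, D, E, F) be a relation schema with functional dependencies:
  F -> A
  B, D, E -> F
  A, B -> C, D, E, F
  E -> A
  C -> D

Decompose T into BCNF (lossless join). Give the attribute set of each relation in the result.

{A, F}; {B, C, E, F}; {C, D}

Candidate keys of the original relation: {A, B}, {B, E}, {B, F}.
In {A, B, C, D, E, F}, {F} is not a superkey ({F}⁺ restricted to this set is {A, F}), so split on F -> A into {A, F} and {B, C, D, E, F}.
{A, F} has no BCNF violation.
In {B, C, D, E, F}, {C} is not a superkey ({C}⁺ restricted to this set is {C, D}), so split on C -> D into {C, D} and {B, C, E, F}.
{C, D} has no BCNF violation.
{B, C, E, F} has no BCNF violation.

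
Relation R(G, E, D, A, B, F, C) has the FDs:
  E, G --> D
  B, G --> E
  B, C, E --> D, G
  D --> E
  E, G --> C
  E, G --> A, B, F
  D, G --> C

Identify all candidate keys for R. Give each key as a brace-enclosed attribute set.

Closure of {B, G} is {A, B, C, D, E, F, G}, the whole schema; {B, G} is a candidate key.
Closure of {D, G} is {A, B, C, D, E, F, G}, the whole schema; {D, G} is a candidate key.
Closure of {E, G} is {A, B, C, D, E, F, G}, the whole schema; {E, G} is a candidate key.
Closure of {B, C, D} is {A, B, C, D, E, F, G}, the whole schema; {B, C, D} is a candidate key.
Closure of {B, C, E} is {A, B, C, D, E, F, G}, the whole schema; {B, C, E} is a candidate key.
Any other superkey properly contains one of these, so there are no further candidate keys.

{B, C, D}, {B, C, E}, {B, G}, {D, G}, {E, G}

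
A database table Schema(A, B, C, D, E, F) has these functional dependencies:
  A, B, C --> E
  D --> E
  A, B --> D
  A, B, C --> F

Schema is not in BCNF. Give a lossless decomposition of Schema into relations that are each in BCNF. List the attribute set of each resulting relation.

Candidate key of the original relation: {A, B, C}.
{A, B, C, D, E, F}: {D} determines {D, E} here but is not a superkey — split on D --> E, giving {D, E} and {A, B, C, D, F}.
{D, E} has no BCNF violation.
{A, B, C, D, F}: {A, B} determines {A, B, D} here but is not a superkey — split on A, B --> D, giving {A, B, D} and {A, B, C, F}.
{A, B, D} has no BCNF violation.
{A, B, C, F} has no BCNF violation.

{A, B, C, F}; {A, B, D}; {D, E}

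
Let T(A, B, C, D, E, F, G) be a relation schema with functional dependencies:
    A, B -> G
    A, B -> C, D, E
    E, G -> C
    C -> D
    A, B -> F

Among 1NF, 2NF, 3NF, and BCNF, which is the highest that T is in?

Candidate key: {A, B}. Prime attributes: {A, B}.
For E, G -> C we have {E, G}⁺ = {C, D, E, G}; {E, G} is not a superkey, so BCNF fails.
Because {C} is non-prime and the left side of E, G -> C is not a superkey, the relation is not in 3NF.
No non-prime attribute depends on a proper subset of any candidate key, so 2NF holds.

2NF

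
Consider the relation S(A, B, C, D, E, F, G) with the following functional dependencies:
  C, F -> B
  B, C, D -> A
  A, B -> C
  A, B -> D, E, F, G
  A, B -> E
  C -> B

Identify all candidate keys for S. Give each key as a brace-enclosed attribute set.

Closure of {A, B} is {A, B, C, D, E, F, G}, the whole schema; {A, B} is a candidate key.
Closure of {A, C} is {A, B, C, D, E, F, G}, the whole schema; {A, C} is a candidate key.
Closure of {C, D} is {A, B, C, D, E, F, G}, the whole schema; {C, D} is a candidate key.
These are minimal and exhaustive — every other superkey contains one of them.

{A, B}, {A, C}, {C, D}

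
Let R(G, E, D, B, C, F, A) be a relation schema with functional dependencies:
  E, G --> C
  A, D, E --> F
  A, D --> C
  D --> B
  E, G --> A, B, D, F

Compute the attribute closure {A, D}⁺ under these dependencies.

Start with {A, D}.
A, D --> C applies; add {C} → now {A, C, D}.
D --> B applies; add {B} → now {A, B, C, D}.
No further FD applies.

{A, B, C, D}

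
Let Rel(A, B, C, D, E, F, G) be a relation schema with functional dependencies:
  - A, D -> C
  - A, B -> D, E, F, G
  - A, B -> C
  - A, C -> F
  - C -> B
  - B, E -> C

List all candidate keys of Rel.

{A, B}, {A, C}, {A, D}

Attributes never on any right-hand side: {A} — every candidate key must contain it.
{A, B} is a candidate key since {A, B}⁺ = {A, B, C, D, E, F, G} covers every attribute.
{A, C} is a candidate key since {A, C}⁺ = {A, B, C, D, E, F, G} covers every attribute.
{A, D} is a candidate key since {A, D}⁺ = {A, B, C, D, E, F, G} covers every attribute.
Any other superkey properly contains one of these, so there are no further candidate keys.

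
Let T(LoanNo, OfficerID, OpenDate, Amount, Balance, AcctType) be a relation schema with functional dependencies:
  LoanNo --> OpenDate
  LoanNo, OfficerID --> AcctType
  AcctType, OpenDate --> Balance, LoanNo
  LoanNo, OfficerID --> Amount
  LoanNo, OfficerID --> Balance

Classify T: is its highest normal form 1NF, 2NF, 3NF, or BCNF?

1NF

Candidate keys: {AcctType, OfficerID, OpenDate}, {LoanNo, OfficerID}. Prime attributes: {AcctType, LoanNo, OfficerID, OpenDate}.
LoanNo --> OpenDate breaks BCNF: {LoanNo}⁺ = {LoanNo, OpenDate}, so {LoanNo} is not a superkey.
Because {Balance} is non-prime and the left side of AcctType, OpenDate --> Balance, LoanNo is not a superkey, the relation is not in 3NF.
Since {AcctType, OpenDate} ⊂ {AcctType, OfficerID, OpenDate} and {AcctType, OpenDate}⁺ ⊇ {Balance} with {Balance} non-prime, there is a partial dependency; 2NF fails.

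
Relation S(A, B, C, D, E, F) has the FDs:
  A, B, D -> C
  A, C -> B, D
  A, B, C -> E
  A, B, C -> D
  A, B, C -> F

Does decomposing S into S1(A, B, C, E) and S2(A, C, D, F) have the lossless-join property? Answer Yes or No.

Yes

Common attributes: {A, C}; their closure is {A, B, C, D, E, F}.
S1 is contained in that closure, so S1 ∩ S2 -> S1 holds and the join is lossless.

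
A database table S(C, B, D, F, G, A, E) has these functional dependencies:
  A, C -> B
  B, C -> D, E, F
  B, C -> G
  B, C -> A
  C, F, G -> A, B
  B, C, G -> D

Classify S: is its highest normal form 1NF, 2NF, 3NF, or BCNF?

Candidate keys: {A, C}, {B, C}, {C, F, G}. Prime attributes: {A, B, C, F, G}.
Each dependency's left side is a superkey — BCNF holds.

BCNF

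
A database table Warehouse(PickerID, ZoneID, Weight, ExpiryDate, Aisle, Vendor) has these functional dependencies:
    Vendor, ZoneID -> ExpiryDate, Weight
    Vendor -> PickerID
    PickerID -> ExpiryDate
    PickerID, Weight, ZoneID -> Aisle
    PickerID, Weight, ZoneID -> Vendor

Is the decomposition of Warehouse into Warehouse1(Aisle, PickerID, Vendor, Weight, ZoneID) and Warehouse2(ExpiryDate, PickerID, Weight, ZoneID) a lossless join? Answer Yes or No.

Yes

Common attributes: {PickerID, Weight, ZoneID}; their closure is {Aisle, ExpiryDate, PickerID, Vendor, Weight, ZoneID}.
Since Warehouse1 ⊆ {Aisle, ExpiryDate, PickerID, Vendor, Weight, ZoneID}, the intersection is a superkey of Warehouse1; the decomposition is lossless.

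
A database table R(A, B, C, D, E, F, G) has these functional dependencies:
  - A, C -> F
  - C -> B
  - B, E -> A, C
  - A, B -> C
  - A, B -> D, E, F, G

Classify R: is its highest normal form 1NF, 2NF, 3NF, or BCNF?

3NF

Candidate keys: {A, B}, {A, C}, {B, E}, {C, E}. Prime attributes: {A, B, C, E}.
C -> B breaks BCNF: {C}⁺ = {B, C}, so {C} is not a superkey.
Since {B} ⊆ prime attributes and every other non-superkey FD also has a prime right side, the schema is in 3NF.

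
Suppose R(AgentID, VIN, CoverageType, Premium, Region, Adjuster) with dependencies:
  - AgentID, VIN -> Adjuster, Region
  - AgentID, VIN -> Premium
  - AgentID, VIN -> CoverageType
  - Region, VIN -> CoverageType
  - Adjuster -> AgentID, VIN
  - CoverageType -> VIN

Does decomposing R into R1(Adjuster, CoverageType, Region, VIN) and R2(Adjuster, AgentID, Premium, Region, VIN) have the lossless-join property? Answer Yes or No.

The shared attributes are {Adjuster, Region, VIN} and {Adjuster, Region, VIN}⁺ = {Adjuster, AgentID, CoverageType, Premium, Region, VIN}.
R1 is contained in that closure, so R1 ∩ R2 -> R1 holds and the join is lossless.

Yes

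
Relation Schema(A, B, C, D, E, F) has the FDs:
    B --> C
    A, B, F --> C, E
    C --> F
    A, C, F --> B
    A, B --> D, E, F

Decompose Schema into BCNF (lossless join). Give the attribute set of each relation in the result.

Candidate keys of the original relation: {A, B}, {A, C}.
Within {A, B, C, D, E, F}: {B}⁺ ∩ {A, B, C, D, E, F} = {B, C, F}, not the whole set, so B --> C, F violates BCNF; decompose into {B, C, F} and {A, B, D, E}.
Within {B, C, F}: {C}⁺ ∩ {B, C, F} = {C, F}, not the whole set, so C --> F violates BCNF; decompose into {C, F} and {B, C}.
{C, F}: every determinant is a superkey — BCNF.
{B, C}: every determinant is a superkey — BCNF.
{A, B, D, E}: every determinant is a superkey — BCNF.

{A, B, D, E}; {B, C}; {C, F}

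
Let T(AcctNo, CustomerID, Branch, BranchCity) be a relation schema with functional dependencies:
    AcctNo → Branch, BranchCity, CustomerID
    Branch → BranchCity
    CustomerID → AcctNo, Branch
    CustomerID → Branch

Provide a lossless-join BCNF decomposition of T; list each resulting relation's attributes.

Candidate keys of the original relation: {AcctNo}, {CustomerID}.
{AcctNo, Branch, BranchCity, CustomerID}: {Branch} determines {Branch, BranchCity} here but is not a superkey — split on Branch → BranchCity, giving {Branch, BranchCity} and {AcctNo, Branch, CustomerID}.
{Branch, BranchCity} is in BCNF.
{AcctNo, Branch, CustomerID} is in BCNF.

{AcctNo, Branch, CustomerID}; {Branch, BranchCity}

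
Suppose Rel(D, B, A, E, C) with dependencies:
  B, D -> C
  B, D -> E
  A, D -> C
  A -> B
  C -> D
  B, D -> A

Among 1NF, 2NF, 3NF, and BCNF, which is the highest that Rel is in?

Candidate keys: {A, C}, {A, D}, {B, C}, {B, D}. Prime attributes: {A, B, C, D}.
A -> B: {A}⁺ = {A, B}, which is not all of the attributes, so the left side is not a superkey — BCNF is violated.
But every attribute on its right side ({B}) is prime, and the same holds for every other non-superkey FD, so 3NF still holds.

3NF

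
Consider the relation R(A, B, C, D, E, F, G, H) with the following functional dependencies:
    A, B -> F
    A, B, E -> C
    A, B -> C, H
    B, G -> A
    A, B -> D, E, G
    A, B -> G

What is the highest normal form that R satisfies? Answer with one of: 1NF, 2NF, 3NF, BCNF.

BCNF

Candidate keys: {A, B}, {B, G}. Prime attributes: {A, B, G}.
The left-hand side of every FD is a superkey, so BCNF is satisfied.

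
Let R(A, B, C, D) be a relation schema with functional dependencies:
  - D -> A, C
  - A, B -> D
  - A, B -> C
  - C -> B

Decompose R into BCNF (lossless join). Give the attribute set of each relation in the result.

Candidate keys of the original relation: {A, B}, {A, C}, {D}.
{A, B, C, D}: {C} determines {B, C} here but is not a superkey — split on C -> B, giving {B, C} and {A, C, D}.
{B, C} is in BCNF.
{A, C, D} is in BCNF.

{A, C, D}; {B, C}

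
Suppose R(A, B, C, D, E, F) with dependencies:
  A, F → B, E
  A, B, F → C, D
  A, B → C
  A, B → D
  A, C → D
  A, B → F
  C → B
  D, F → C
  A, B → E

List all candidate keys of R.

{A, B}, {A, C}, {A, F}

{A} never appears on the right of any FD, so every key must include it.
{A, B}⁺ = {A, B, C, D, E, F} — all of the relation — so {A, B} is a candidate key.
{A, C}⁺ = {A, B, C, D, E, F} — all of the relation — so {A, C} is a candidate key.
{A, F}⁺ = {A, B, C, D, E, F} — all of the relation — so {A, F} is a candidate key.
No proper subset of any of these is a key, and no other minimal superkey exists.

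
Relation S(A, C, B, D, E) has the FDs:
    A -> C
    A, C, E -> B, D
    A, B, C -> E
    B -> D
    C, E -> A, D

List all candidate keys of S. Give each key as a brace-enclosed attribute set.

{A, B}, {A, E}, {C, E}

Closure of {A, B} is {A, B, C, D, E}, the whole schema; {A, B} is a candidate key.
Closure of {A, E} is {A, B, C, D, E}, the whole schema; {A, E} is a candidate key.
Closure of {C, E} is {A, B, C, D, E}, the whole schema; {C, E} is a candidate key.
These are minimal and exhaustive — every other superkey contains one of them.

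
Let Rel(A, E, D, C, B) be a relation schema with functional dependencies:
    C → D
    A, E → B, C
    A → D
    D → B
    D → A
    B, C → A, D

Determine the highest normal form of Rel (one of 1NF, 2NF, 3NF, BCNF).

1NF

Candidate keys: {A, E}, {C, E}, {D, E}. Prime attributes: {A, C, D, E}.
For C → D we have {C}⁺ = {A, B, C, D}; {C} is not a superkey, so BCNF fails.
D → B determines the non-prime attribute {B} from a non-superkey — 3NF is violated.
{A} is a proper subset of the key {A, E}, and {A}⁺ contains the non-prime attribute {B} — a partial dependency, so 2NF is violated.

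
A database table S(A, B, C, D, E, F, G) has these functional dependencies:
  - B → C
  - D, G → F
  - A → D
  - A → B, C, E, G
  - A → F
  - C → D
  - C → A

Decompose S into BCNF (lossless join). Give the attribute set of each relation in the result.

Candidate keys of the original relation: {A}, {B}, {C}.
{A, B, C, D, E, F, G}: {D, G} determines {D, F, G} here but is not a superkey — split on D, G → F, giving {D, F, G} and {A, B, C, D, E, G}.
{D, F, G} has no BCNF violation.
{A, B, C, D, E, G} has no BCNF violation.

{A, B, C, D, E, G}; {D, F, G}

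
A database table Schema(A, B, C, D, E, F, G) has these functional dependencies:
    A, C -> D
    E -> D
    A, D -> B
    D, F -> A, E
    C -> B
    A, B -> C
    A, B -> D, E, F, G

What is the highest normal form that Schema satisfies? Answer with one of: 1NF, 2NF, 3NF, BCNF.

Candidate keys: {A, B}, {A, C}, {A, D}, {A, E}, {D, F}, {E, F}. Prime attributes: {A, B, C, D, E, F}.
E -> D breaks BCNF: {E}⁺ = {D, E}, so {E} is not a superkey.
Its right-hand attributes {D} are all prime, as are those of every other non-superkey FD — the relation is in 3NF.

3NF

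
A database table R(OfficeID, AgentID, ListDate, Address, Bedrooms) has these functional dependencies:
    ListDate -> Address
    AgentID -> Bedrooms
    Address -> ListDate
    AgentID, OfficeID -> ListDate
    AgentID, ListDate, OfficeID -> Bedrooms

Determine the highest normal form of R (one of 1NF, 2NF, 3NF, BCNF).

Candidate key: {AgentID, OfficeID}. Prime attributes: {AgentID, OfficeID}.
ListDate -> Address breaks BCNF: {ListDate}⁺ = {Address, ListDate}, so {ListDate} is not a superkey.
ListDate -> Address has non-prime {Address} on the right and a non-superkey on the left, so 3NF fails.
Since {AgentID} ⊂ {AgentID, OfficeID} and {AgentID}⁺ ⊇ {Bedrooms} with {Bedrooms} non-prime, there is a partial dependency; 2NF fails.

1NF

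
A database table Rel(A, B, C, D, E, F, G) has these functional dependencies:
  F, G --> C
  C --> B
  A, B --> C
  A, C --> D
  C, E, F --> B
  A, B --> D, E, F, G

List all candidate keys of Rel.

{A, B}, {A, C}, {A, F, G}

{A} never appears on the right of any FD, so every key must include it.
{A, B}⁺ = {A, B, C, D, E, F, G} — all of the relation — so {A, B} is a candidate key.
{A, C}⁺ = {A, B, C, D, E, F, G} — all of the relation — so {A, C} is a candidate key.
{A, F, G}⁺ = {A, B, C, D, E, F, G} — all of the relation — so {A, F, G} is a candidate key.
No proper subset of any of these is a key, and no other minimal superkey exists.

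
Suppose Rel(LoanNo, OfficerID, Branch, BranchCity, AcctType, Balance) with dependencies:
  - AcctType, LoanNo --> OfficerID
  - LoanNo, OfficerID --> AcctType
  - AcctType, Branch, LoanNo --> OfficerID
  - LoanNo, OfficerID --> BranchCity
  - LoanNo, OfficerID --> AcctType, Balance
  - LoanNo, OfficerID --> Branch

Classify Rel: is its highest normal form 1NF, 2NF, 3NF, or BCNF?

BCNF

Candidate keys: {AcctType, LoanNo}, {LoanNo, OfficerID}. Prime attributes: {AcctType, LoanNo, OfficerID}.
The left-hand side of every FD is a superkey, so BCNF is satisfied.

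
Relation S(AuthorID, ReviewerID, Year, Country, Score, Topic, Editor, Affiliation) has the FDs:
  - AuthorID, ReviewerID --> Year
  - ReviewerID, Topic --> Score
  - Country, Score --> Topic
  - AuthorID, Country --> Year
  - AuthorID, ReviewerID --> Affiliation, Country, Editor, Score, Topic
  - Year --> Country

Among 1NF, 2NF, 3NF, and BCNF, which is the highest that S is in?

2NF

Candidate key: {AuthorID, ReviewerID}. Prime attributes: {AuthorID, ReviewerID}.
For ReviewerID, Topic --> Score we have {ReviewerID, Topic}⁺ = {ReviewerID, Score, Topic}; {ReviewerID, Topic} is not a superkey, so BCNF fails.
ReviewerID, Topic --> Score determines the non-prime attribute {Score} from a non-superkey — 3NF is violated.
Checking every proper subset of each key, none determines a non-prime attribute — 2NF is satisfied.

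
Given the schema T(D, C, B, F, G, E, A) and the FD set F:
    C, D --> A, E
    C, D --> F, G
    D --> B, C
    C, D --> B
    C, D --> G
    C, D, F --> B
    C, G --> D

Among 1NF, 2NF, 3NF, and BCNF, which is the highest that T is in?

Candidate keys: {C, G}, {D}. Prime attributes: {C, D, G}.
The left-hand side of every FD is a superkey, so BCNF is satisfied.

BCNF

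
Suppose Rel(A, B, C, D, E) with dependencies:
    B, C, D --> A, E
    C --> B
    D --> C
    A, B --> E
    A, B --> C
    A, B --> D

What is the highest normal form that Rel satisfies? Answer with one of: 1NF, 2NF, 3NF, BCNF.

Candidate keys: {A, B}, {A, C}, {D}. Prime attributes: {A, B, C, D}.
C --> B: {C}⁺ = {B, C}, which is not all of the attributes, so the left side is not a superkey — BCNF is violated.
But every attribute on its right side ({B}) is prime, and the same holds for every other non-superkey FD, so 3NF still holds.

3NF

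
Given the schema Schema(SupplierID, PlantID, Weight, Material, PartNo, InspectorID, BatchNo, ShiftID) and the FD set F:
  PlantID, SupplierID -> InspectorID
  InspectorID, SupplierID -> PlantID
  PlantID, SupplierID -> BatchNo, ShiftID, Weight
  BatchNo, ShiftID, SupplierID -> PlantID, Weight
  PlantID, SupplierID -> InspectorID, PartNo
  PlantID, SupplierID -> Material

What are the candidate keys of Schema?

{BatchNo, ShiftID, SupplierID}, {InspectorID, SupplierID}, {PlantID, SupplierID}

Attributes never on any right-hand side: {SupplierID} — every candidate key must contain it.
{InspectorID, SupplierID} is a candidate key since {InspectorID, SupplierID}⁺ = {BatchNo, InspectorID, Material, PartNo, PlantID, ShiftID, SupplierID, Weight} covers every attribute.
{PlantID, SupplierID} is a candidate key since {PlantID, SupplierID}⁺ = {BatchNo, InspectorID, Material, PartNo, PlantID, ShiftID, SupplierID, Weight} covers every attribute.
{BatchNo, ShiftID, SupplierID} is a candidate key since {BatchNo, ShiftID, SupplierID}⁺ = {BatchNo, InspectorID, Material, PartNo, PlantID, ShiftID, SupplierID, Weight} covers every attribute.
Any other superkey properly contains one of these, so there are no further candidate keys.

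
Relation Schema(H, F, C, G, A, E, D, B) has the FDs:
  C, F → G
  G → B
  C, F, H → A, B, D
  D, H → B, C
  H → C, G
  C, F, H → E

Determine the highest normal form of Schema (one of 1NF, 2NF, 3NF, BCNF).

Candidate key: {F, H}. Prime attributes: {F, H}.
For C, F → G we have {C, F}⁺ = {B, C, F, G}; {C, F} is not a superkey, so BCNF fails.
C, F → G determines the non-prime attribute {G} from a non-superkey — 3NF is violated.
{H} is a proper subset of the key {F, H}, and {H}⁺ contains the non-prime attributes {B, C, G} — a partial dependency, so 2NF is violated.

1NF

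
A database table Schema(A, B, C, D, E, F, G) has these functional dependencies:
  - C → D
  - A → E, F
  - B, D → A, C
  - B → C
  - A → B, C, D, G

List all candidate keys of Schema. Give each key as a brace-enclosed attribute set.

{A}, {B}

Closure of {A} is {A, B, C, D, E, F, G}, the whole schema; {A} is a candidate key.
Closure of {B} is {A, B, C, D, E, F, G}, the whole schema; {B} is a candidate key.
No proper subset of any of these is a key, and no other minimal superkey exists.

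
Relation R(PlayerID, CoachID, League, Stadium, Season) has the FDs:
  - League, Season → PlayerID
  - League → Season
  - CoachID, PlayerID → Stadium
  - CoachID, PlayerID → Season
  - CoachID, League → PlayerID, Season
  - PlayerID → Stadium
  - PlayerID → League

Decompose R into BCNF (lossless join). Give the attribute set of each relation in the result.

{CoachID, League}; {League, PlayerID, Season, Stadium}

Candidate keys of the original relation: {CoachID, League}, {CoachID, PlayerID}.
Within {CoachID, League, PlayerID, Season, Stadium}: {League, Season}⁺ ∩ {CoachID, League, PlayerID, Season, Stadium} = {League, PlayerID, Season, Stadium}, not the whole set, so League, Season → PlayerID, Stadium violates BCNF; decompose into {League, PlayerID, Season, Stadium} and {CoachID, League, Season}.
{League, PlayerID, Season, Stadium}: every determinant is a superkey — BCNF.
Within {CoachID, League, Season}: {League}⁺ ∩ {CoachID, League, Season} = {League, Season}, not the whole set, so League → Season violates BCNF; decompose into {League, Season} and {CoachID, League}.
{League, Season}: every determinant is a superkey — BCNF.
{CoachID, League}: every determinant is a superkey — BCNF.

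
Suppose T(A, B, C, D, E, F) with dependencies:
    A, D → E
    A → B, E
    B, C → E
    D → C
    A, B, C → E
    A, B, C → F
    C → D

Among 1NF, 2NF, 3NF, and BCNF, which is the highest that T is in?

Candidate keys: {A, C}, {A, D}. Prime attributes: {A, C, D}.
A → B, E: {A}⁺ = {A, B, E}, which is not all of the attributes, so the left side is not a superkey — BCNF is violated.
A → B, E determines the non-prime attributes {B, E} from a non-superkey — 3NF is violated.
Since {A} ⊂ {A, C} and {A}⁺ ⊇ {B, E} with {B, E} non-prime, there is a partial dependency; 2NF fails.

1NF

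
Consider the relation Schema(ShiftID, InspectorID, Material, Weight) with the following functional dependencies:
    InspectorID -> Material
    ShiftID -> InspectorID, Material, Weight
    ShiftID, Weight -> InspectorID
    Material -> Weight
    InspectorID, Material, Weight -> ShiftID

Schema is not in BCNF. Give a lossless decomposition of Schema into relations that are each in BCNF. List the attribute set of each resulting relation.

{InspectorID, Material, ShiftID}; {Material, Weight}

Candidate keys of the original relation: {InspectorID}, {ShiftID}.
In {InspectorID, Material, ShiftID, Weight}, {Material} is not a superkey ({Material}⁺ restricted to this set is {Material, Weight}), so split on Material -> Weight into {Material, Weight} and {InspectorID, Material, ShiftID}.
{Material, Weight} is in BCNF.
{InspectorID, Material, ShiftID} is in BCNF.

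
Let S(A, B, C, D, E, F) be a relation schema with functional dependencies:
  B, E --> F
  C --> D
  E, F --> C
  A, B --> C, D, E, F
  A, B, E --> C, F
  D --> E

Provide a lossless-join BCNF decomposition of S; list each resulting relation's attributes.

{A, B, E}; {B, C, F}; {C, D}; {D, E}

Candidate key of the original relation: {A, B}.
Within {A, B, C, D, E, F}: {B, E}⁺ ∩ {A, B, C, D, E, F} = {B, C, D, E, F}, not the whole set, so B, E --> C, D, F violates BCNF; decompose into {B, C, D, E, F} and {A, B, E}.
Within {B, C, D, E, F}: {C}⁺ ∩ {B, C, D, E, F} = {C, D, E}, not the whole set, so C --> D, E violates BCNF; decompose into {C, D, E} and {B, C, F}.
Within {C, D, E}: {D}⁺ ∩ {C, D, E} = {D, E}, not the whole set, so D --> E violates BCNF; decompose into {D, E} and {C, D}.
{D, E} has no BCNF violation.
{C, D} has no BCNF violation.
{B, C, F} has no BCNF violation.
{A, B, E} has no BCNF violation.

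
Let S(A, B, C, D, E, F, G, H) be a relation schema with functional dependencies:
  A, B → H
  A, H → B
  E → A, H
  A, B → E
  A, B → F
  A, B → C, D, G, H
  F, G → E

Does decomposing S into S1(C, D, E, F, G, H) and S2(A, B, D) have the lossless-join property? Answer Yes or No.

No

The shared attributes are {D} and {D}⁺ = {D}.
Neither S1 nor S2 is contained in that closure, so the decomposition is lossy.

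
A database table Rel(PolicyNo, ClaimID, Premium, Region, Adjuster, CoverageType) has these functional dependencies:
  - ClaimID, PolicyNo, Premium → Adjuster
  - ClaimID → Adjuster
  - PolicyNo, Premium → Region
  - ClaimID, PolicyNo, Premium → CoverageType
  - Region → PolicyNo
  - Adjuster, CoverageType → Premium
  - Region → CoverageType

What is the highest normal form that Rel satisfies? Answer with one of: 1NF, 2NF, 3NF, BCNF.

1NF

Candidate keys: {ClaimID, CoverageType, PolicyNo}, {ClaimID, PolicyNo, Premium}, {ClaimID, Region}. Prime attributes: {ClaimID, CoverageType, PolicyNo, Premium, Region}.
ClaimID → Adjuster: {ClaimID}⁺ = {Adjuster, ClaimID}, which is not all of the attributes, so the left side is not a superkey — BCNF is violated.
Because {Adjuster} is non-prime and the left side of ClaimID → Adjuster is not a superkey, the relation is not in 3NF.
{ClaimID} is a proper subset of the key {ClaimID, Region}, and {ClaimID}⁺ contains the non-prime attribute {Adjuster} — a partial dependency, so 2NF is violated.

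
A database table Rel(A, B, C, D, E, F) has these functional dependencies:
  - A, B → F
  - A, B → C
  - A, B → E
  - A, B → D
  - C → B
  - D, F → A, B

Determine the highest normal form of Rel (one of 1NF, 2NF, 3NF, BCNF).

3NF

Candidate keys: {A, B}, {A, C}, {D, F}. Prime attributes: {A, B, C, D, F}.
C → B breaks BCNF: {C}⁺ = {B, C}, so {C} is not a superkey.
Its right-hand attributes {B} are all prime, as are those of every other non-superkey FD — the relation is in 3NF.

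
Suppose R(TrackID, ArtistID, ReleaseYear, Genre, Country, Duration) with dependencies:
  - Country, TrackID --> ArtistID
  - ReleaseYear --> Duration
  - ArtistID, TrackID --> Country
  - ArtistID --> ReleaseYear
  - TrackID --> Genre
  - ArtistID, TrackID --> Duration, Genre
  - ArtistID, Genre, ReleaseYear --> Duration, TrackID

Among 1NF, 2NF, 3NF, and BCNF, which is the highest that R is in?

Candidate keys: {ArtistID, Genre}, {ArtistID, TrackID}, {Country, TrackID}. Prime attributes: {ArtistID, Country, Genre, TrackID}.
For ReleaseYear --> Duration we have {ReleaseYear}⁺ = {Duration, ReleaseYear}; {ReleaseYear} is not a superkey, so BCNF fails.
ReleaseYear --> Duration has non-prime {Duration} on the right and a non-superkey on the left, so 3NF fails.
{ArtistID} is a proper subset of the key {ArtistID, Genre}, and {ArtistID}⁺ contains the non-prime attributes {Duration, ReleaseYear} — a partial dependency, so 2NF is violated.

1NF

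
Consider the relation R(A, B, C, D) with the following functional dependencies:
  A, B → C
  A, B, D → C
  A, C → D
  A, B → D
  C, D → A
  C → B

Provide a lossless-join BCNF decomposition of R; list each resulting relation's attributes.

{A, C, D}; {B, C}

Candidate keys of the original relation: {A, B}, {A, C}, {C, D}.
Within {A, B, C, D}: {C}⁺ ∩ {A, B, C, D} = {B, C}, not the whole set, so C → B violates BCNF; decompose into {B, C} and {A, C, D}.
{B, C} has no BCNF violation.
{A, C, D} has no BCNF violation.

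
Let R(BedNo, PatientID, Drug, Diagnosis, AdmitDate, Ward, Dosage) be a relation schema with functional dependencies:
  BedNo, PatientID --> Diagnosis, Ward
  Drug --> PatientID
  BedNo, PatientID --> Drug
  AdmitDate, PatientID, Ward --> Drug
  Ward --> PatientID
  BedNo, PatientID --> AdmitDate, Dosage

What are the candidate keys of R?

Attributes never on any right-hand side: {BedNo} — every candidate key must contain it.
{BedNo, Drug} is a candidate key since {BedNo, Drug}⁺ = {AdmitDate, BedNo, Diagnosis, Dosage, Drug, PatientID, Ward} covers every attribute.
{BedNo, PatientID} is a candidate key since {BedNo, PatientID}⁺ = {AdmitDate, BedNo, Diagnosis, Dosage, Drug, PatientID, Ward} covers every attribute.
{BedNo, Ward} is a candidate key since {BedNo, Ward}⁺ = {AdmitDate, BedNo, Diagnosis, Dosage, Drug, PatientID, Ward} covers every attribute.
Any other superkey properly contains one of these, so there are no further candidate keys.

{BedNo, Drug}, {BedNo, PatientID}, {BedNo, Ward}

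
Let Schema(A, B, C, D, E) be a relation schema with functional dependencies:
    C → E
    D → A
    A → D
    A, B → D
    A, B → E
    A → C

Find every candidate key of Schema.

{A, B}, {B, D}

No FD produces {B}, so it must be in every candidate key.
{A, B}⁺ = {A, B, C, D, E}, which is every attribute, so {A, B} is a candidate key.
{B, D}⁺ = {A, B, C, D, E}, which is every attribute, so {B, D} is a candidate key.
Any other superkey properly contains one of these, so there are no further candidate keys.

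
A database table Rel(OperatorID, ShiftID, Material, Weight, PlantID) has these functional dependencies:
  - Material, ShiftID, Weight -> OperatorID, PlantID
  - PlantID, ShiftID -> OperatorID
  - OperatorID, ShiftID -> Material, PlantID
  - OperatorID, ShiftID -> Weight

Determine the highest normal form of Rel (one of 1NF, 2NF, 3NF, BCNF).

BCNF

Candidate keys: {Material, ShiftID, Weight}, {OperatorID, ShiftID}, {PlantID, ShiftID}. Prime attributes: {Material, OperatorID, PlantID, ShiftID, Weight}.
Each dependency's left side is a superkey — BCNF holds.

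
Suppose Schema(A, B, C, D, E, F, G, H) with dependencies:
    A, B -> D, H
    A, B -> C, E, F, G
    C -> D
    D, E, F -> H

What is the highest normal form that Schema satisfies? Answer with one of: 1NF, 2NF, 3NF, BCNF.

Candidate key: {A, B}. Prime attributes: {A, B}.
For C -> D we have {C}⁺ = {C, D}; {C} is not a superkey, so BCNF fails.
C -> D determines the non-prime attribute {D} from a non-superkey — 3NF is violated.
Checking every proper subset of each key, none determines a non-prime attribute — 2NF is satisfied.

2NF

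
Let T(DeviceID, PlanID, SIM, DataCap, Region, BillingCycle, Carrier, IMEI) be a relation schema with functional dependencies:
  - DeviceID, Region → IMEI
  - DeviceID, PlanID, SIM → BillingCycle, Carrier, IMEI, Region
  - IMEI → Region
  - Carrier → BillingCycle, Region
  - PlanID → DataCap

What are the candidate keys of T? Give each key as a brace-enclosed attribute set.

{DeviceID, PlanID, SIM}

Attributes never on any right-hand side: {DeviceID, PlanID, SIM} — every candidate key must contain all of them.
{DeviceID, PlanID, SIM}⁺ = {BillingCycle, Carrier, DataCap, DeviceID, IMEI, PlanID, Region, SIM}, which is every attribute, so {DeviceID, PlanID, SIM} is a candidate key.
Every other attribute set either contains this one or has a smaller closure.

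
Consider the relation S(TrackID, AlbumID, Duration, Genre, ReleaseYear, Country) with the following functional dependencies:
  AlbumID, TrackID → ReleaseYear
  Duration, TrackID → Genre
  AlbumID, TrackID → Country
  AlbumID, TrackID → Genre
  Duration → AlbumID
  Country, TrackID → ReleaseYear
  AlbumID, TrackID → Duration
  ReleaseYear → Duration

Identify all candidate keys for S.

{TrackID} never appears on the right of any FD, so every key must include it.
{AlbumID, TrackID}⁺ = {AlbumID, Country, Duration, Genre, ReleaseYear, TrackID} — all of the relation — so {AlbumID, TrackID} is a candidate key.
{Country, TrackID}⁺ = {AlbumID, Country, Duration, Genre, ReleaseYear, TrackID} — all of the relation — so {Country, TrackID} is a candidate key.
{Duration, TrackID}⁺ = {AlbumID, Country, Duration, Genre, ReleaseYear, TrackID} — all of the relation — so {Duration, TrackID} is a candidate key.
{ReleaseYear, TrackID}⁺ = {AlbumID, Country, Duration, Genre, ReleaseYear, TrackID} — all of the relation — so {ReleaseYear, TrackID} is a candidate key.
No proper subset of any of these is a key, and no other minimal superkey exists.

{AlbumID, TrackID}, {Country, TrackID}, {Duration, TrackID}, {ReleaseYear, TrackID}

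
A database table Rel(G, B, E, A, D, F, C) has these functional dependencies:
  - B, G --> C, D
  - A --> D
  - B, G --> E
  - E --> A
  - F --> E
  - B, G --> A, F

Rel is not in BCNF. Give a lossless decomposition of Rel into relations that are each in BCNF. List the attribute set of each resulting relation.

{A, D}; {A, E}; {B, C, F, G}; {E, F}

Candidate key of the original relation: {B, G}.
{A, B, C, D, E, F, G}: {A} determines {A, D} here but is not a superkey — split on A --> D, giving {A, D} and {A, B, C, E, F, G}.
{A, D}: every determinant is a superkey — BCNF.
{A, B, C, E, F, G}: {E} determines {A, E} here but is not a superkey — split on E --> A, giving {A, E} and {B, C, E, F, G}.
{A, E}: every determinant is a superkey — BCNF.
{B, C, E, F, G}: {F} determines {E, F} here but is not a superkey — split on F --> E, giving {E, F} and {B, C, F, G}.
{E, F}: every determinant is a superkey — BCNF.
{B, C, F, G}: every determinant is a superkey — BCNF.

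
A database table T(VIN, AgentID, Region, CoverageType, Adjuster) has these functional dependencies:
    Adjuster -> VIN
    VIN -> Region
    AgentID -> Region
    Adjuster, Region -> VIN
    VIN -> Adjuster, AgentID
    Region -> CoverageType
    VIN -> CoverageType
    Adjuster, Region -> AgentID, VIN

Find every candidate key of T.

{Adjuster}, {VIN}

{Adjuster}⁺ = {Adjuster, AgentID, CoverageType, Region, VIN}, which is every attribute, so {Adjuster} is a candidate key.
{VIN}⁺ = {Adjuster, AgentID, CoverageType, Region, VIN}, which is every attribute, so {VIN} is a candidate key.
No proper subset of any of these is a key, and no other minimal superkey exists.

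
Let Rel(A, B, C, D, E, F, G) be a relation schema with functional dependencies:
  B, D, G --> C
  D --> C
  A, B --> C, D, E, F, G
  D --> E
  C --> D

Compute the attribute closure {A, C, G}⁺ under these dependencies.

Start with {A, C, G}.
C --> D applies; add {D} → now {A, C, D, G}.
D --> E applies; add {E} → now {A, C, D, E, G}.
No further FD applies.

{A, C, D, E, G}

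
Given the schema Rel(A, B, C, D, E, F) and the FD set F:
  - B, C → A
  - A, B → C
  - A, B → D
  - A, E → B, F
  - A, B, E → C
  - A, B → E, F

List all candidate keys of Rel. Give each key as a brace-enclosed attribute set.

{A, B}⁺ = {A, B, C, D, E, F} — all of the relation — so {A, B} is a candidate key.
{A, E}⁺ = {A, B, C, D, E, F} — all of the relation — so {A, E} is a candidate key.
{B, C}⁺ = {A, B, C, D, E, F} — all of the relation — so {B, C} is a candidate key.
No proper subset of any of these is a key, and no other minimal superkey exists.

{A, B}, {A, E}, {B, C}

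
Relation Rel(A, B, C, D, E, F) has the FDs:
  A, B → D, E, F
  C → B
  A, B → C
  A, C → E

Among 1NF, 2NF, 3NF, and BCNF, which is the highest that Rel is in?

Candidate keys: {A, B}, {A, C}. Prime attributes: {A, B, C}.
For C → B we have {C}⁺ = {B, C}; {C} is not a superkey, so BCNF fails.
But every attribute on its right side ({B}) is prime, and the same holds for every other non-superkey FD, so 3NF still holds.

3NF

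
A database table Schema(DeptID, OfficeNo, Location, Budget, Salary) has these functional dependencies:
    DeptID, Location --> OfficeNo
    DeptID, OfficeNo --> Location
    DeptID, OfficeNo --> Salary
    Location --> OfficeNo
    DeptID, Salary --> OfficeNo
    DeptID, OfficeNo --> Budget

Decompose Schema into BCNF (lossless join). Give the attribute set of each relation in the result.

Candidate keys of the original relation: {DeptID, Location}, {DeptID, OfficeNo}, {DeptID, Salary}.
In {Budget, DeptID, Location, OfficeNo, Salary}, {Location} is not a superkey ({Location}⁺ restricted to this set is {Location, OfficeNo}), so split on Location --> OfficeNo into {Location, OfficeNo} and {Budget, DeptID, Location, Salary}.
{Location, OfficeNo} is in BCNF.
{Budget, DeptID, Location, Salary} is in BCNF.

{Budget, DeptID, Location, Salary}; {Location, OfficeNo}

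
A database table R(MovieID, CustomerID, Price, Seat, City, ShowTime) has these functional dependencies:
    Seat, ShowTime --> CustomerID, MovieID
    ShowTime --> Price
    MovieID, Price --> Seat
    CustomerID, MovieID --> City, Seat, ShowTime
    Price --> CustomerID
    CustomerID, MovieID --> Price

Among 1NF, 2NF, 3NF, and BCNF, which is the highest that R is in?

Candidate keys: {CustomerID, MovieID}, {MovieID, Price}, {MovieID, ShowTime}, {Seat, ShowTime}. Prime attributes: {CustomerID, MovieID, Price, Seat, ShowTime}.
ShowTime --> Price breaks BCNF: {ShowTime}⁺ = {CustomerID, Price, ShowTime}, so {ShowTime} is not a superkey.
But every attribute on its right side ({Price}) is prime, and the same holds for every other non-superkey FD, so 3NF still holds.

3NF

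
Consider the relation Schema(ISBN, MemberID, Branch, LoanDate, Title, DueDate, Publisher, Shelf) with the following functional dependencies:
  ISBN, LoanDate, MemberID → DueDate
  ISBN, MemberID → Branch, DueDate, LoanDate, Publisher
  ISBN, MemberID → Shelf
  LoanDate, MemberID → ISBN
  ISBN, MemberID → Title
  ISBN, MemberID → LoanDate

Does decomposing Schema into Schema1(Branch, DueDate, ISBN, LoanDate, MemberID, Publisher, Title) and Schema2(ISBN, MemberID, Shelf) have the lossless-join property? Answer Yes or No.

Schema1 ∩ Schema2 = {ISBN, MemberID}; its closure under F is {Branch, DueDate, ISBN, LoanDate, MemberID, Publisher, Shelf, Title}.
Since Schema1 ⊆ {Branch, DueDate, ISBN, LoanDate, MemberID, Publisher, Shelf, Title}, the intersection is a superkey of Schema1; the decomposition is lossless.

Yes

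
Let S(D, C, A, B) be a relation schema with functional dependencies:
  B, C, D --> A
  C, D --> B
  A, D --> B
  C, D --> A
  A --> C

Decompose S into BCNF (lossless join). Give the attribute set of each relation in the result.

Candidate keys of the original relation: {A, D}, {C, D}.
In {A, B, C, D}, {A} is not a superkey ({A}⁺ restricted to this set is {A, C}), so split on A --> C into {A, C} and {A, B, D}.
{A, C} is in BCNF.
{A, B, D} is in BCNF.

{A, B, D}; {A, C}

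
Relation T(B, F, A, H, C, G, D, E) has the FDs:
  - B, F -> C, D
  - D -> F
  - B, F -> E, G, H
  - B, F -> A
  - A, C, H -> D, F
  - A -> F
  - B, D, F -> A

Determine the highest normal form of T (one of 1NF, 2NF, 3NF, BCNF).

Candidate keys: {A, B}, {B, D}, {B, F}. Prime attributes: {A, B, D, F}.
D -> F: {D}⁺ = {D, F}, which is not all of the attributes, so the left side is not a superkey — BCNF is violated.
Its right-hand attributes {F} are all prime, as are those of every other non-superkey FD — the relation is in 3NF.

3NF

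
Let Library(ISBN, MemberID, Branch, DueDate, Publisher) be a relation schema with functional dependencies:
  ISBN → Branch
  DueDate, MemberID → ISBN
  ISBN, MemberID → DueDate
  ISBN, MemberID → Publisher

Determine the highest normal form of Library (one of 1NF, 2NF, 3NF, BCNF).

1NF

Candidate keys: {DueDate, MemberID}, {ISBN, MemberID}. Prime attributes: {DueDate, ISBN, MemberID}.
For ISBN → Branch we have {ISBN}⁺ = {Branch, ISBN}; {ISBN} is not a superkey, so BCNF fails.
Because {Branch} is non-prime and the left side of ISBN → Branch is not a superkey, the relation is not in 3NF.
Since {ISBN} ⊂ {ISBN, MemberID} and {ISBN}⁺ ⊇ {Branch} with {Branch} non-prime, there is a partial dependency; 2NF fails.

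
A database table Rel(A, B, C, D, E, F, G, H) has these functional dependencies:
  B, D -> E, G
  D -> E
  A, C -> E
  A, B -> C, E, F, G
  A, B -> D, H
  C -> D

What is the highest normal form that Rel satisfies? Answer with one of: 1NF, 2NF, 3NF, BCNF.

2NF

Candidate key: {A, B}. Prime attributes: {A, B}.
B, D -> E, G breaks BCNF: {B, D}⁺ = {B, D, E, G}, so {B, D} is not a superkey.
B, D -> E, G determines the non-prime attributes {E, G} from a non-superkey — 3NF is violated.
No proper subset of a key has a non-prime attribute in its closure, so there is no partial dependency; 2NF holds.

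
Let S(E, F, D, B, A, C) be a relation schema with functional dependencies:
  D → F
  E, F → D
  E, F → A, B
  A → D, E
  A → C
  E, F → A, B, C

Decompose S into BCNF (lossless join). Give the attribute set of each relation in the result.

Candidate keys of the original relation: {A}, {D, E}, {E, F}.
Within {A, B, C, D, E, F}: {D}⁺ ∩ {A, B, C, D, E, F} = {D, F}, not the whole set, so D → F violates BCNF; decompose into {D, F} and {A, B, C, D, E}.
{D, F} has no BCNF violation.
{A, B, C, D, E} has no BCNF violation.

{A, B, C, D, E}; {D, F}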